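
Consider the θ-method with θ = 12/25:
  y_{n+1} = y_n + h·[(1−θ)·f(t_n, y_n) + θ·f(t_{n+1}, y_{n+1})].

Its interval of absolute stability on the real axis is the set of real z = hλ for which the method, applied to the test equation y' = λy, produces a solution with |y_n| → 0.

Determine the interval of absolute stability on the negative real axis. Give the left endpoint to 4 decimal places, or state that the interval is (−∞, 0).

(-50.0000, 0).

With y'=λy (z=hλ):
  y_{n+1} = y_n + z·[13/25·y_n + 12/25·y_{n+1}] ⇒ (1 − 12/25z)y_{n+1} = (1 + 13/25z)y_n
  ⇒ R(z) = (1 + 13/25z)/(1 − 12/25z).

Need |R(x)|<1, x<0.
x=-1.12: |R|=0.2716
R=−1: 1+13/25x = −1+12/25x ⇒ -1/25x=2 ⇒ x=2/(-1/25)=-50.0000
Confirm numerically:
  x=-47.870: |R|=0.99645 <1
  x=-33.188: |R|=0.96028 <1
  x=-27.411: |R|=0.93618 <1
  x=-20.903: |R|=0.89451 <1
  x=-50.418: |R|=1.00066 >1
  x=-50.167: |R|=1.00027 >1
Interval (-50.0000, 0).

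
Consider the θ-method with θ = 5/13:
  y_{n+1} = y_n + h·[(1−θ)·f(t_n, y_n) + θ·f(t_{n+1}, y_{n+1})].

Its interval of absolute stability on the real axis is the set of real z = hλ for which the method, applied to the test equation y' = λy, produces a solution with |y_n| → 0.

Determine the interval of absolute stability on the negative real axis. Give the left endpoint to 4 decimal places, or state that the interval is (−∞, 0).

With y'=λy (z=hλ):
  y_{n+1} = y_n + z·[8/13·y_n + 5/13·y_{n+1}] ⇒ (1 − 5/13z)y_{n+1} = (1 + 8/13z)y_n
  ⇒ R(z) = (1 + 8/13z)/(1 − 5/13z).

Need |R(x)|<1, x<0.
x=-0.68: |R|=0.4610
R=−1: 1+8/13x = −1+5/13x ⇒ -3/13x=2 ⇒ x=2/(-3/13)=-8.6667
Confirm numerically:
  x=-8.298: |R|=0.97970 <1
  x=-7.912: |R|=0.95693 <1
  x=-4.246: |R|=0.61256 <1
  x=-8.966: |R|=1.01553 >1
  x=-8.731: |R|=1.00341 >1
So |R|<1 on (-8.6667, 0).

(-8.6667, 0).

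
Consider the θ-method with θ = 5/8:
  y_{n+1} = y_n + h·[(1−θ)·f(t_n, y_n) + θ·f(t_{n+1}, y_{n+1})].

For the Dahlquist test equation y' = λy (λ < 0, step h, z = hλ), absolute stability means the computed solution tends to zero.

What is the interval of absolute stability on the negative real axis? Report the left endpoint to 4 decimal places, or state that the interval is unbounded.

Set f=λy, z=hλ:
  y_{n+1} = y_n + z·[3/8·y_n + 5/8·y_{n+1}] ⇒ (1 − 5/8z)y_{n+1} = (1 + 3/8z)y_n
  R(z) = (1 + 3/8z)/(1 − 5/8z).

Boundary: |R(x)|=1, x<0.
x=-1.39: |R|=0.2562
x=-2: |R|=0.1111
x=-10: |R|=0.3793
x=-100: |R|=0.5748
θ=5/8≥1/2 ⇒ |1+3/8x|<|1−5/8x| ∀x<0 ⇒ stable on all of ℝ⁻.

unbounded; (−∞, 0).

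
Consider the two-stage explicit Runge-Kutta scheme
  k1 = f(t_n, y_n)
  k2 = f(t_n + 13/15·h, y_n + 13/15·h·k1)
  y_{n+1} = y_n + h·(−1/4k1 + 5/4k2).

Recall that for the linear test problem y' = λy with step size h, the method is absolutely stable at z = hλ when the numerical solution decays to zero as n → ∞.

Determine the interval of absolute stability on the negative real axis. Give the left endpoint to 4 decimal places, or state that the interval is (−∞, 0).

(-0.9231, 0).

With y'=λy (z=hλ):
  k1=λy_n ⇒ h·k1=z·y_n;  k2=λ(1+13/15z)y_n ⇒ h·k2=z(1+13/15z)y_n
  y_{n+1}/y_n = 1 − 1/4z + 5/4z(1+13/15z) = 1 + z + 13/12z²
  Hence R(z) = 1 + z + 13/12z².

Need |R(x)|<1, x<0.
x=-1.47: |R|=1.8710
R=1: x+13/12x²=0 ⇒ x=−12/13=-0.9231; min R=1−1/(4·13/12)=0.7692>−1
Confirm numerically:
  x=-0.894: |R|=0.97184 <1
  x=-0.714: |R|=0.83828 <1
  x=-0.422: |R|=0.77092 <1
  x=-1.096: |R|=1.20532 >1
  x=-1.032: |R|=1.12178 >1
  x=-0.978: |R|=1.05819 >1
Interval (-0.9231, 0).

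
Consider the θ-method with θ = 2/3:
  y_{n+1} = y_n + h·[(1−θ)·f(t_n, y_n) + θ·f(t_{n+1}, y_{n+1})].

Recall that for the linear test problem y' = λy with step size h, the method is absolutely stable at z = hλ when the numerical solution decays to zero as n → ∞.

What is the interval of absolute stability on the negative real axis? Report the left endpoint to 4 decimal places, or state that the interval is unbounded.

(−∞, 0) — no finite endpoint.

Set f=λy, z=hλ:
  y_{n+1} = y_n + z·[1/3·y_n + 2/3·y_{n+1}] ⇒ (1 − 2/3z)y_{n+1} = (1 + 1/3z)y_n
  Hence R(z) = (1 + 1/3z)/(1 − 2/3z).

Boundary: |R(x)|=1, x<0.
x=-0.85: |R|=0.4574
x=-2: |R|=0.1429
x=-10: |R|=0.3043
x=-100: |R|=0.4778
θ=2/3≥1/2 ⇒ |1+1/3x|<|1−2/3x| ∀x<0 ⇒ stable on all of ℝ⁻.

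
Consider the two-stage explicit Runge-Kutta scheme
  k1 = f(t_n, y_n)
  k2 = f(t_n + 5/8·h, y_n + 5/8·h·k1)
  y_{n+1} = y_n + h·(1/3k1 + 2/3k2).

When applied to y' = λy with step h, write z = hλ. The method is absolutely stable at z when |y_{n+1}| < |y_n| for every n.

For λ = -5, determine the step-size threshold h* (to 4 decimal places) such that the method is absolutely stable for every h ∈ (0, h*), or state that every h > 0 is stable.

With y'=λy (z=hλ):
  k1=λy_n ⇒ h·k1=z·y_n;  k2=λ(1+5/8z)y_n ⇒ h·k2=z(1+5/8z)y_n
  y_{n+1}/y_n = 1 + 1/3z + 2/3z(1+5/8z) = 1 + z + 5/12z²
  so R(z) = 1 + z + 5/12z².

Boundary: |R(x)|=1, x<0.
x=-1.63: |R|=0.4770
R=1: x+5/12x²=0 ⇒ x=−12/5=-2.4000; min R=1−1/(4·5/12)=0.4000>−1
Confirm numerically:
  x=-2.073: |R|=0.71755 <1
  x=-1.518: |R|=0.44214 <1
  x=-1.195: |R|=0.40001 <1
  x=-1.078: |R|=0.40620 <1
  x=-2.923: |R|=1.63697 >1
  x=-2.694: |R|=1.33002 >1
  x=-2.670: |R|=1.30038 >1
Interval (-2.4000, 0).

(-2.4000,0); λ=-5 ⇒ h* = (12/5)/5 = 0.4800.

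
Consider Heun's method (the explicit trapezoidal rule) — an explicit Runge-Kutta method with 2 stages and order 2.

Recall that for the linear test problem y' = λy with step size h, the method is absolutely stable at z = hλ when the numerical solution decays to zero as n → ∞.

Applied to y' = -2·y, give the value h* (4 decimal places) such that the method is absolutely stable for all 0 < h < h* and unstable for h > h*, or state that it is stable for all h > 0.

Set f=λy, z=hλ:
  order 2, 2-stage ⇒ R(z)=1+z+z^2/2
  (e.g. R(-0.93)=0.50245, |R|=0.50245)

Solve |R(x)|<1 on ℝ⁻.
x=-0.93: |R|=0.5025
|R(-2.37)|=1.4385 |R(-1.45)|=0.6013 |R(-1.42)|=0.5882
Bisect:
  x_lo=-2.5264 |R|=1.6650  x_hi=-0.0869 |R|=0.9168
  mid=-1.30668 |R|=0.54703 →hi
  mid=-1.91656 |R|=0.92004 →hi
  mid=-2.22149 |R|=1.24602 →lo
  mid=-2.06903 |R|=1.07141 →lo
  mid=-1.99279 |R|=0.99282 →hi
  mid=-2.03091 |R|=1.03139 →lo
  mid=-2.01185 |R|=1.01192 →lo
  ...
  [-2.00009,-1.99994] ⇒ x*=-2.0000
Stable set (-2.0000, 0).

(-2.0000,0); λ=-2 ⇒ h* = 1.0000.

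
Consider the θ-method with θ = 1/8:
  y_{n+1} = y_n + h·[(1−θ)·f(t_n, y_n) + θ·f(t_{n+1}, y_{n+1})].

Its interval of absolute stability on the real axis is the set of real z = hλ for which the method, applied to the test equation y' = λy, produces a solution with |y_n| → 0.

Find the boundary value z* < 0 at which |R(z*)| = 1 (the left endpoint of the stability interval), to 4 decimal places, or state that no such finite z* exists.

z* = -2.6667.

Test eqn y'=λy, z=hλ:
  y_{n+1} = y_n + z·[7/8·y_n + 1/8·y_{n+1}] ⇒ (1 − 1/8z)y_{n+1} = (1 + 7/8z)y_n
  Hence R(z) = (1 + 7/8z)/(1 − 1/8z).

Solve |R(x)|<1 on ℝ⁻.
x=-1.62: |R|=0.3472
R=−1: 1+7/8x = −1+1/8x ⇒ -3/4x=2 ⇒ x=2/(-3/4)=-2.6667
Confirm numerically:
  x=-2.446: |R|=0.87325 <1
  x=-2.152: |R|=0.69582 <1
  x=-1.983: |R|=0.58910 <1
  x=-3.076: |R|=1.22174 >1
  x=-2.704: |R|=1.02093 >1
So |R|<1 on (-2.6667, 0).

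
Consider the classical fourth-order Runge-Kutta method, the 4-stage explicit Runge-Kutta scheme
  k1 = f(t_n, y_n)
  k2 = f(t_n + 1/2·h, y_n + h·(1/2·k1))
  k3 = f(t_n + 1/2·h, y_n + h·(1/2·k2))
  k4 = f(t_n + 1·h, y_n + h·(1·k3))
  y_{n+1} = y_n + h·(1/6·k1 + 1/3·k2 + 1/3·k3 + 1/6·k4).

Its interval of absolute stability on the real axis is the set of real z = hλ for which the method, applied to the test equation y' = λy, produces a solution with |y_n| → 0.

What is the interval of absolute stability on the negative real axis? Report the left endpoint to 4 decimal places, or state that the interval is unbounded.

On y'=λy, z=hλ:
  order 4, 4-stage ⇒ R(z)=1+z+z^2/2+z^3/6+z^4/24
  (e.g. R(-1.04)=0.36207, |R|=0.36207)

Find x<0 with |R(x)|<1.
x=-1.04: |R|=0.3621
|R(-2.19)|=0.4159 |R(-1.46)|=0.2764 |R(-0.81)|=0.4474
Bisect:
  x_lo=-3.2328 |R|=1.9127  x_hi=-0.2167 |R|=0.8052
  mid=-1.72476 |R|=0.27623 →hi
  mid=-2.47879 |R|=0.62804 →hi
  mid=-2.85581 |R|=1.11162 →lo
  mid=-2.66730 |R|=0.83620 →hi
  mid=-2.76155 |R|=0.96479 →hi
  mid=-2.80868 |R|=1.03584 →lo
  mid=-2.78512 |R|=0.99973 →hi
  ...
  [-2.78530,-2.78512] ⇒ x*=-2.7853
So |R|<1 on (-2.7853, 0).

(-2.7853, 0).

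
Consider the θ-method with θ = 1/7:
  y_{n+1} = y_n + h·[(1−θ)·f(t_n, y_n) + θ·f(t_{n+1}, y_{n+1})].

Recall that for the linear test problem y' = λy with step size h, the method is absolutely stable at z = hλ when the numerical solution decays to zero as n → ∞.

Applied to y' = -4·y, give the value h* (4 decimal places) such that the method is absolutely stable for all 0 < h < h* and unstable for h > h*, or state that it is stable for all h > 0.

(-2.8000,0); λ=-4 ⇒ h* = (14/5)/4 = 0.7000.

On y'=λy, z=hλ:
  y_{n+1} = y_n + z·[6/7·y_n + 1/7·y_{n+1}] ⇒ (1 − 1/7z)y_{n+1} = (1 + 6/7z)y_n
  Hence R(z) = (1 + 6/7z)/(1 − 1/7z).

Boundary: |R(x)|=1, x<0.
x=-0.36: |R|=0.6576
R=−1: 1+6/7x = −1+1/7x ⇒ -5/7x=2 ⇒ x=2/(-5/7)=-2.8000
Confirm numerically:
  x=-2.701: |R|=0.94897 <1
  x=-2.410: |R|=0.79277 <1
  x=-2.165: |R|=0.65357 <1
  x=-3.257: |R|=1.22277 >1
  x=-3.232: |R|=1.21110 >1
  x=-2.827: |R|=1.01374 >1
Interval (-2.8000, 0).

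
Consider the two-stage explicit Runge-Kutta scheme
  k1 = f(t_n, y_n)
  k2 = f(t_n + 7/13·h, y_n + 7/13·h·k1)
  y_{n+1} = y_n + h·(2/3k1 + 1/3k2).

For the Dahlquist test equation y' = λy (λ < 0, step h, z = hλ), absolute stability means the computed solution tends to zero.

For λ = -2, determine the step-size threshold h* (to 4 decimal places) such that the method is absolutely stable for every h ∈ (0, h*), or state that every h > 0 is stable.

(-5.5714,0); λ=-2 ⇒ h* = (39/7)/2 = 2.7857.

With y'=λy (z=hλ):
  k1=λy_n ⇒ h·k1=z·y_n;  k2=λ(1+7/13z)y_n ⇒ h·k2=z(1+7/13z)y_n
  y_{n+1}/y_n = 1 + 2/3z + 1/3z(1+7/13z) = 1 + z + 7/39z²
  R(z) = 1 + z + 7/39z².

Find x<0 with |R(x)|<1.
x=-0.77: |R|=0.3364
R=1: x+7/39x²=0 ⇒ x=−39/7=-5.5714; min R=1−1/(4·7/39)=-0.3929>−1
Confirm numerically:
  x=-4.972: |R|=0.46506 <1
  x=-3.525: |R|=0.29476 <1
  x=-2.911: |R|=0.39004 <1
  x=-5.921: |R|=1.37150 >1
  x=-5.849: |R|=1.29140 >1
So |R|<1 on (-5.5714, 0).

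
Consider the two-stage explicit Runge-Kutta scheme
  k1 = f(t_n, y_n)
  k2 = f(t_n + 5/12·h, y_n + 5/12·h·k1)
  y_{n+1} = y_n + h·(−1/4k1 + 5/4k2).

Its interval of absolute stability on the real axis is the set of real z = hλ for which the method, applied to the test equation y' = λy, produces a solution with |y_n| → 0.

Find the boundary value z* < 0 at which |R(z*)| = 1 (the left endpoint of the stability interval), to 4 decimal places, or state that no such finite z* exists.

With y'=λy (z=hλ):
  k1=λy_n ⇒ h·k1=z·y_n;  k2=λ(1+5/12z)y_n ⇒ h·k2=z(1+5/12z)y_n
  y_{n+1}/y_n = 1 − 1/4z + 5/4z(1+5/12z) = 1 + z + 25/48z²
  so R(z) = 1 + z + 25/48z².

Need |R(x)|<1, x<0.
x=-1.66: |R|=0.7752
R=1: x+25/48x²=0 ⇒ x=−48/25=-1.9200; min R=1−1/(4·25/48)=0.5200>−1
Confirm numerically:
  x=-1.744: |R|=0.84013 <1
  x=-1.694: |R|=0.80060 <1
  x=-1.108: |R|=0.53141 <1
  x=-0.924: |R|=0.52067 <1
  x=-2.391: |R|=1.58654 >1
  x=-2.334: |R|=1.50327 >1
  x=-2.005: |R|=1.08876 >1
Interval (-1.9200, 0).

left endpoint -1.9200.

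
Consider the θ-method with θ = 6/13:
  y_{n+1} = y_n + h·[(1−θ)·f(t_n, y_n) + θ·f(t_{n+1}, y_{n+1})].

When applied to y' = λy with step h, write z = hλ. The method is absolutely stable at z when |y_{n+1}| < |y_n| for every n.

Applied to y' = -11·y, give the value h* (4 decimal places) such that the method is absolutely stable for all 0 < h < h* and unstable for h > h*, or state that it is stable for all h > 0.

(-26.0000,0); λ=-11 ⇒ h* = (26)/11 = 2.3636.

Test eqn y'=λy, z=hλ:
  y_{n+1} = y_n + z·[7/13·y_n + 6/13·y_{n+1}] ⇒ (1 − 6/13z)y_{n+1} = (1 + 7/13z)y_n
  Hence R(z) = (1 + 7/13z)/(1 − 6/13z).

Need |R(x)|<1, x<0.
x=-1.12: |R|=0.2617
R=−1: 1+7/13x = −1+6/13x ⇒ -1/13x=2 ⇒ x=2/(-1/13)=-26.0000
Confirm numerically:
  x=-25.806: |R|=0.99884 <1
  x=-15.222: |R|=0.89670 <1
  x=-13.276: |R|=0.86267 <1
  x=-26.413: |R|=1.00241 >1
  x=-26.274: |R|=1.00161 >1
  x=-26.118: |R|=1.00070 >1
Stable set (-26.0000, 0).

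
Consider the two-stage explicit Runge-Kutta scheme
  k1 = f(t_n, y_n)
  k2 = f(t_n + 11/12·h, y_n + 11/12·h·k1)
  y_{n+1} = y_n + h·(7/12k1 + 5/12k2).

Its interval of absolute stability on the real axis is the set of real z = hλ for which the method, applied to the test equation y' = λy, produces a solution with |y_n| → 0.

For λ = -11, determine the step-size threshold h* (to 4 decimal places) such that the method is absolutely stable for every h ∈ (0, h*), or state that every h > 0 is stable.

(-2.6182,0); λ=-11 ⇒ h* = (144/55)/11 = 0.2380.

On y'=λy, z=hλ:
  k1=λy_n ⇒ h·k1=z·y_n;  k2=λ(1+11/12z)y_n ⇒ h·k2=z(1+11/12z)y_n
  y_{n+1}/y_n = 1 + 7/12z + 5/12z(1+11/12z) = 1 + z + 55/144z²
  R(z) = 1 + z + 55/144z².

Find x<0 with |R(x)|<1.
x=-0.38: |R|=0.6752
R=1: x+55/144x²=0 ⇒ x=−144/55=-2.6182; min R=1−1/(4·55/144)=0.3455>−1
Confirm numerically:
  x=-2.221: |R|=0.66307 <1
  x=-1.582: |R|=0.37390 <1
  x=-1.334: |R|=0.34569 <1
  x=-1.195: |R|=0.35043 <1
  x=-3.116: |R|=1.59247 >1
  x=-2.811: |R|=1.20702 >1
Stable set (-2.6182, 0).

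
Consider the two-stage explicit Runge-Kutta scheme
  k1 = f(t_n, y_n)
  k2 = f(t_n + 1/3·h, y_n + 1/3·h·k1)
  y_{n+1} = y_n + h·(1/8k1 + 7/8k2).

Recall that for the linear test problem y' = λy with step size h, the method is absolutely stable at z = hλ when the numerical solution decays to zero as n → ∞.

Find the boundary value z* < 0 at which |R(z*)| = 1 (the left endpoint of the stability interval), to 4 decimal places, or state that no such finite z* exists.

left endpoint -3.4286.

With y'=λy (z=hλ):
  k1=λy_n ⇒ h·k1=z·y_n;  k2=λ(1+1/3z)y_n ⇒ h·k2=z(1+1/3z)y_n
  y_{n+1}/y_n = 1 + 1/8z + 7/8z(1+1/3z) = 1 + z + 7/24z²
  ⇒ R(z) = 1 + z + 7/24z².

Find x<0 with |R(x)|<1.
x=-1.69: |R|=0.1430
R=1: x+7/24x²=0 ⇒ x=−24/7=-3.4286; min R=1−1/(4·7/24)=0.1429>−1
Confirm numerically:
  x=-2.891: |R|=0.54672 <1
  x=-2.523: |R|=0.33361 <1
  x=-2.004: |R|=0.16734 <1
  x=-1.916: |R|=0.15472 <1
  x=-3.923: |R|=1.56573 >1
  x=-3.913: |R|=1.55287 >1
  x=-3.466: |R|=1.03784 >1
Stable set (-3.4286, 0).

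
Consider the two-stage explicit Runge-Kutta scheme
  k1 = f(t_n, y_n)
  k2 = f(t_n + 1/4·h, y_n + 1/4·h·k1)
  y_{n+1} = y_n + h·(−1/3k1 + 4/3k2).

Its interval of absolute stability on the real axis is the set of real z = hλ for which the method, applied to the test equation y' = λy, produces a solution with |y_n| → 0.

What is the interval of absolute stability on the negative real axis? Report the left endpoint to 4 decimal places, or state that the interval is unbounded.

(-3.0000, 0).

Test eqn y'=λy, z=hλ:
  k1=λy_n ⇒ h·k1=z·y_n;  k2=λ(1+1/4z)y_n ⇒ h·k2=z(1+1/4z)y_n
  y_{n+1}/y_n = 1 − 1/3z + 4/3z(1+1/4z) = 1 + z + 1/3z²
  ⇒ R(z) = 1 + z + 1/3z².

Need |R(x)|<1, x<0.
x=-1.63: |R|=0.2556
R=1: x+1/3x²=0 ⇒ x=−3=-3.0000; min R=1−1/(4·1/3)=0.2500>−1
Confirm numerically:
  x=-2.522: |R|=0.59816 <1
  x=-1.855: |R|=0.29201 <1
  x=-1.466: |R|=0.25039 <1
  x=-3.544: |R|=1.64265 >1
  x=-3.039: |R|=1.03951 >1
Stable set (-3.0000, 0).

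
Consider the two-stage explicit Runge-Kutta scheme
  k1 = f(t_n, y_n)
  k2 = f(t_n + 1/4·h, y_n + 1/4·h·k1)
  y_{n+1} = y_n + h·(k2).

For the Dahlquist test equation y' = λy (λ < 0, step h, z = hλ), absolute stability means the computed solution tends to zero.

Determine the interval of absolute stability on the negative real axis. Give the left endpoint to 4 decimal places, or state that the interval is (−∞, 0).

Set f=λy, z=hλ:
  k1=λy_n ⇒ h·k1=z·y_n;  k2=λ(1+1/4z)y_n ⇒ h·k2=z(1+1/4z)y_n
  y_{n+1}/y_n = 1 + z(1+1/4z) = 1 + z + 1/4z²
  ⇒ R(z) = 1 + z + 1/4z².

Find x<0 with |R(x)|<1.
x=-0.53: |R|=0.5402
R=1: x+1/4x²=0 ⇒ x=−4=-4.0000; min R=1−1/(4·1/4)=0.0000>−1
Confirm numerically:
  x=-3.877: |R|=0.88078 <1
  x=-3.233: |R|=0.38007 <1
  x=-3.149: |R|=0.33005 <1
  x=-2.932: |R|=0.21716 <1
  x=-4.303: |R|=1.32595 >1
  x=-4.163: |R|=1.16964 >1
  x=-4.041: |R|=1.04142 >1
Stable set (-4.0000, 0).

z∈(-4.0000,0).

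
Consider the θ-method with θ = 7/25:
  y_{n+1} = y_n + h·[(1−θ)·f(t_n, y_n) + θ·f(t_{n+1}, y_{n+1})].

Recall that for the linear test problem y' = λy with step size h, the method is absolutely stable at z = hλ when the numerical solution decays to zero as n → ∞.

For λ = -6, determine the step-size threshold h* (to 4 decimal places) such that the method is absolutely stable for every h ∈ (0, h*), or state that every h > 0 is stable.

(-4.5455,0); λ=-6 ⇒ h* = (50/11)/6 = 0.7576.

On y'=λy, z=hλ:
  y_{n+1} = y_n + z·[18/25·y_n + 7/25·y_{n+1}] ⇒ (1 − 7/25z)y_{n+1} = (1 + 18/25z)y_n
  ⇒ R(z) = (1 + 18/25z)/(1 − 7/25z).

Find x<0 with |R(x)|<1.
x=-1.2: |R|=0.1018
R=−1: 1+18/25x = −1+7/25x ⇒ -11/25x=2 ⇒ x=2/(-11/25)=-4.5455
Confirm numerically:
  x=-4.456: |R|=0.98249 <1
  x=-4.324: |R|=0.95592 <1
  x=-3.328: |R|=0.72271 <1
  x=-4.805: |R|=1.04869 >1
  x=-4.774: |R|=1.04303 >1
So |R|<1 on (-4.5455, 0).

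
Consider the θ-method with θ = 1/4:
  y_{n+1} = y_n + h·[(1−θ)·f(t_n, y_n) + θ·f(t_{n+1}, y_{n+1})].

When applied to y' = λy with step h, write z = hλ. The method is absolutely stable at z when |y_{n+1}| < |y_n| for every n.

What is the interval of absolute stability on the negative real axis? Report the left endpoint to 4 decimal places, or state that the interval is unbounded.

(-4.0000, 0).

Set f=λy, z=hλ:
  y_{n+1} = y_n + z·[3/4·y_n + 1/4·y_{n+1}] ⇒ (1 − 1/4z)y_{n+1} = (1 + 3/4z)y_n
  so R(z) = (1 + 3/4z)/(1 − 1/4z).

Solve |R(x)|<1 on ℝ⁻.
x=-0.92: |R|=0.2520
R=−1: 1+3/4x = −1+1/4x ⇒ -1/2x=2 ⇒ x=2/(-1/2)=-4.0000
Confirm numerically:
  x=-3.882: |R|=0.97006 <1
  x=-2.878: |R|=0.67374 <1
  x=-2.463: |R|=0.52437 <1
  x=-2.305: |R|=0.46233 <1
  x=-4.309: |R|=1.07438 >1
  x=-4.286: |R|=1.06903 >1
So |R|<1 on (-4.0000, 0).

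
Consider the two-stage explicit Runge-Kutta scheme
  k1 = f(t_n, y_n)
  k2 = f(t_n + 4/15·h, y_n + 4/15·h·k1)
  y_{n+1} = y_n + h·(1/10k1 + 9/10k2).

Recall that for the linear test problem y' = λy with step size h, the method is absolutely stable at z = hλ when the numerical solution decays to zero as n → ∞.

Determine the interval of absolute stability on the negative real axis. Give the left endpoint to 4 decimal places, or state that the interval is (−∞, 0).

(-4.1667, 0).

On y'=λy, z=hλ:
  k1=λy_n ⇒ h·k1=z·y_n;  k2=λ(1+4/15z)y_n ⇒ h·k2=z(1+4/15z)y_n
  y_{n+1}/y_n = 1 + 1/10z + 9/10z(1+4/15z) = 1 + z + 6/25z²
  so R(z) = 1 + z + 6/25z².

Need |R(x)|<1, x<0.
x=-0.44: |R|=0.6065
R=1: x+6/25x²=0 ⇒ x=−25/6=-4.1667; min R=1−1/(4·6/25)=-0.0417>−1
Confirm numerically:
  x=-3.143: |R|=0.22783 <1
  x=-2.663: |R|=0.03898 <1
  x=-2.009: |R|=0.04034 <1
  x=-4.529: |R|=1.39384 >1
  x=-4.331: |R|=1.17081 >1
  x=-4.323: |R|=1.16220 >1
Interval (-4.1667, 0).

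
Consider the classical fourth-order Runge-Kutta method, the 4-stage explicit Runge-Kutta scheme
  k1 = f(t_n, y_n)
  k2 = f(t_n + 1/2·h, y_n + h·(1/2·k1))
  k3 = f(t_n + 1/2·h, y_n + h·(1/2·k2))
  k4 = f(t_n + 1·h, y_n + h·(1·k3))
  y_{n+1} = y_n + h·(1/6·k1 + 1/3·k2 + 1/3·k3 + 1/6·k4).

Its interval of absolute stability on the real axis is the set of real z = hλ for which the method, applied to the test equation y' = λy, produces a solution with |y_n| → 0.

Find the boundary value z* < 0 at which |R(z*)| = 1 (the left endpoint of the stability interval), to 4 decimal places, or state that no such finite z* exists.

left endpoint -2.7853.

Set f=λy, z=hλ:
  order 4, 4-stage ⇒ R(z)=1+z+z^2/2+z^3/6+z^4/24
  (e.g. R(-0.75)=0.47412, |R|=0.47412)

Boundary: |R(x)|=1, x<0.
x=-0.75: |R|=0.4741
|R(-2.43)|=0.5838 |R(-1.39)|=0.2840 |R(-1.1)|=0.3442
Bisect:
  x_lo=-3.2317 |R|=1.9097  x_hi=-0.3843 |R|=0.6810
  mid=-1.80798 |R|=0.28664 →hi
  mid=-2.51983 |R|=0.66818 →hi
  mid=-2.87576 |R|=1.14519 →lo
  mid=-2.69780 |R|=0.87590 →hi
  mid=-2.78678 |R|=1.00224 →lo
  mid=-2.74229 |R|=0.93707 →hi
  mid=-2.76453 |R|=0.96915 →hi
  mid=-2.77566 |R|=0.98557 →hi
  mid=-2.78122 |R|=0.99387 →hi
  ...
  [-2.78539,-2.78521] ⇒ x*=-2.7853
So |R|<1 on (-2.7853, 0).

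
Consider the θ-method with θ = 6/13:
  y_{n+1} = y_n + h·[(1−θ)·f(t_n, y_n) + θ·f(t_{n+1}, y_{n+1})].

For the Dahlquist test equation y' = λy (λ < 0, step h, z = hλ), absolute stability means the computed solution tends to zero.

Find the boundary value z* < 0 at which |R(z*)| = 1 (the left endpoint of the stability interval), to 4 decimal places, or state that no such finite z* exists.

left endpoint -26.0000.

Test eqn y'=λy, z=hλ:
  y_{n+1} = y_n + z·[7/13·y_n + 6/13·y_{n+1}] ⇒ (1 − 6/13z)y_{n+1} = (1 + 7/13z)y_n
  so R(z) = (1 + 7/13z)/(1 − 6/13z).

Solve |R(x)|<1 on ℝ⁻.
x=-1.1: |R|=0.2704
R=−1: 1+7/13x = −1+6/13x ⇒ -1/13x=2 ⇒ x=2/(-1/13)=-26.0000
Confirm numerically:
  x=-21.582: |R|=0.96899 <1
  x=-19.060: |R|=0.94551 <1
  x=-13.623: |R|=0.86936 <1
  x=-12.504: |R|=0.84668 <1
  x=-26.529: |R|=1.00307 >1
  x=-26.386: |R|=1.00225 >1
So |R|<1 on (-26.0000, 0).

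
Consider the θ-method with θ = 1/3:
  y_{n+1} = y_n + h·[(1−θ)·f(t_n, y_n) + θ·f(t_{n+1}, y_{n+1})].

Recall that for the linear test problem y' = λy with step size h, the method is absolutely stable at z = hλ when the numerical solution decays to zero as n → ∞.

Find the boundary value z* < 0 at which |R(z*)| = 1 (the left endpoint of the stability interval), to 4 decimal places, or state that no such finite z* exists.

Test eqn y'=λy, z=hλ:
  y_{n+1} = y_n + z·[2/3·y_n + 1/3·y_{n+1}] ⇒ (1 − 1/3z)y_{n+1} = (1 + 2/3z)y_n
  Hence R(z) = (1 + 2/3z)/(1 − 1/3z).

Solve |R(x)|<1 on ℝ⁻.
x=-0.85: |R|=0.3377
R=−1: 1+2/3x = −1+1/3x ⇒ -1/3x=2 ⇒ x=2/(-1/3)=-6.0000
Confirm numerically:
  x=-4.088: |R|=0.73025 <1
  x=-3.995: |R|=0.71337 <1
  x=-3.638: |R|=0.64417 <1
  x=-6.555: |R|=1.05808 >1
  x=-6.235: |R|=1.02545 >1
  x=-6.134: |R|=1.01467 >1
Stable set (-6.0000, 0).

left endpoint -6.0000.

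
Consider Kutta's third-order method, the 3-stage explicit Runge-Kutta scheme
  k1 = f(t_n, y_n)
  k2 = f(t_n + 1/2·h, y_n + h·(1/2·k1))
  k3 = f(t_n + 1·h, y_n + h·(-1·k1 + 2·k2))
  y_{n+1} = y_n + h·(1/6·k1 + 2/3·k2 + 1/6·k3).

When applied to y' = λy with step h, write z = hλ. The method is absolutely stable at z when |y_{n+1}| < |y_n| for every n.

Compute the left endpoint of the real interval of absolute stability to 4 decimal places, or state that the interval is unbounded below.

z* = -2.5127.

On y'=λy, z=hλ:
  order 3, 3-stage ⇒ R(z)=1+z+z^2/2+z^3/6
  (e.g. R(-0.59)=0.54982, |R|=0.54982)

Boundary: |R(x)|=1, x<0.
x=-0.59: |R|=0.5498
|R(-2.28)|=0.6562 |R(-1.21)|=0.2268 |R(-0.55)|=0.5735
Bisect:
  x_lo=-3.2752 |R|=2.7672  x_hi=-0.2096 |R|=0.8108
  mid=-1.74240 |R|=0.10606 →hi
  mid=-2.50879 |R|=0.99351 →hi
  mid=-2.89199 |R|=1.74143 →lo
  mid=-2.70039 |R|=1.33626 →lo
  mid=-2.60459 |R|=1.15752 →lo
  mid=-2.55669 |R|=1.07373 →lo
  mid=-2.53274 |R|=1.03318 →lo
  ...
  [-2.51291,-2.51272] ⇒ x*=-2.5127
Stable set (-2.5127, 0).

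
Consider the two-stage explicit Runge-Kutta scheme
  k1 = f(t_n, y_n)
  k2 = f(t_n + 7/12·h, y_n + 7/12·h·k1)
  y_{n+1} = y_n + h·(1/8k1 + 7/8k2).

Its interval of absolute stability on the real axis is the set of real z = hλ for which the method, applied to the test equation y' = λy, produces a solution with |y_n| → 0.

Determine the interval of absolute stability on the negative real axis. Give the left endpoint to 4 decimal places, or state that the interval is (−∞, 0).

Set f=λy, z=hλ:
  k1=λy_n ⇒ h·k1=z·y_n;  k2=λ(1+7/12z)y_n ⇒ h·k2=z(1+7/12z)y_n
  y_{n+1}/y_n = 1 + 1/8z + 7/8z(1+7/12z) = 1 + z + 49/96z²
  ⇒ R(z) = 1 + z + 49/96z².

Need |R(x)|<1, x<0.
x=-1.68: |R|=0.7606
R=1: x+49/96x²=0 ⇒ x=−96/49=-1.9592; min R=1−1/(4·49/96)=0.5102>−1
Confirm numerically:
  x=-1.572: |R|=0.68933 <1
  x=-1.563: |R|=0.68393 <1
  x=-0.951: |R|=0.51062 <1
  x=-2.548: |R|=1.76578 >1
  x=-2.489: |R|=1.67309 >1
  x=-2.168: |R|=1.23107 >1
Interval (-1.9592, 0).

z∈(-1.9592,0).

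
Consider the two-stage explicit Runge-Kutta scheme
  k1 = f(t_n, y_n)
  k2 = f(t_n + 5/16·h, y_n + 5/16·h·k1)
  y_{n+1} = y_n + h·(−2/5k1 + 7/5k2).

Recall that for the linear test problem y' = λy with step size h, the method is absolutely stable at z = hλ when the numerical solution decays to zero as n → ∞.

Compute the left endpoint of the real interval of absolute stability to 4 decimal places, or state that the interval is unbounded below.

z* = -2.2857.

Test eqn y'=λy, z=hλ:
  k1=λy_n ⇒ h·k1=z·y_n;  k2=λ(1+5/16z)y_n ⇒ h·k2=z(1+5/16z)y_n
  y_{n+1}/y_n = 1 − 2/5z + 7/5z(1+5/16z) = 1 + z + 7/16z²
  R(z) = 1 + z + 7/16z².

Need |R(x)|<1, x<0.
x=-0.87: |R|=0.4611
R=1: x+7/16x²=0 ⇒ x=−16/7=-2.2857; min R=1−1/(4·7/16)=0.4286>−1
Confirm numerically:
  x=-2.144: |R|=0.86707 <1
  x=-1.672: |R|=0.55107 <1
  x=-1.352: |R|=0.44771 <1
  x=-2.817: |R|=1.65478 >1
  x=-2.742: |R|=1.54737 >1
Stable set (-2.2857, 0).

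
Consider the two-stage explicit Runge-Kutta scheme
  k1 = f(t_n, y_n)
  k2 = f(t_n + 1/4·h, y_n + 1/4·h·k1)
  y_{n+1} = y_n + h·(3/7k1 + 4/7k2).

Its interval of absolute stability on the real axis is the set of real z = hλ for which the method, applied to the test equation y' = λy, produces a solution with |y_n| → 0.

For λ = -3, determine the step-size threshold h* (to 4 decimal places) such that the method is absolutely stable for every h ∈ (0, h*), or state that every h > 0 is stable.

On y'=λy, z=hλ:
  k1=λy_n ⇒ h·k1=z·y_n;  k2=λ(1+1/4z)y_n ⇒ h·k2=z(1+1/4z)y_n
  y_{n+1}/y_n = 1 + 3/7z + 4/7z(1+1/4z) = 1 + z + 1/7z²
  ⇒ R(z) = 1 + z + 1/7z².

Find x<0 with |R(x)|<1.
x=-0.44: |R|=0.5877
R=1: x+1/7x²=0 ⇒ x=−7=-7.0000; min R=1−1/(4·1/7)=-0.7500>−1
Confirm numerically:
  x=-6.376: |R|=0.43163 <1
  x=-4.016: |R|=0.71196 <1
  x=-3.890: |R|=0.72827 <1
  x=-7.589: |R|=1.63856 >1
  x=-7.412: |R|=1.43625 >1
Stable set (-7.0000, 0).

(-7.0000,0); λ=-3 ⇒ h* = (7)/3 = 2.3333.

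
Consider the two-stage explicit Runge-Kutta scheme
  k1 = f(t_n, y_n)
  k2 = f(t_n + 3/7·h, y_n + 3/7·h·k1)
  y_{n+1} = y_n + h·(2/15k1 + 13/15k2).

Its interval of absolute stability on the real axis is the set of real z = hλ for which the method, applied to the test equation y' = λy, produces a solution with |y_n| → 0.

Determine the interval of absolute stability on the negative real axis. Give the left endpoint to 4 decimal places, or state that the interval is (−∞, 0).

z∈(-2.6923,0).

On y'=λy, z=hλ:
  k1=λy_n ⇒ h·k1=z·y_n;  k2=λ(1+3/7z)y_n ⇒ h·k2=z(1+3/7z)y_n
  y_{n+1}/y_n = 1 + 2/15z + 13/15z(1+3/7z) = 1 + z + 13/35z²
  Hence R(z) = 1 + z + 13/35z².

Solve |R(x)|<1 on ℝ⁻.
x=-1.35: |R|=0.3269
R=1: x+13/35x²=0 ⇒ x=−35/13=-2.6923; min R=1−1/(4·13/35)=0.3269>−1
Confirm numerically:
  x=-2.166: |R|=0.57658 <1
  x=-1.954: |R|=0.46416 <1
  x=-1.699: |R|=0.37317 <1
  x=-1.380: |R|=0.32735 <1
  x=-3.289: |R|=1.72894 >1
  x=-3.026: |R|=1.37505 >1
  x=-2.876: |R|=1.19623 >1
Stable set (-2.6923, 0).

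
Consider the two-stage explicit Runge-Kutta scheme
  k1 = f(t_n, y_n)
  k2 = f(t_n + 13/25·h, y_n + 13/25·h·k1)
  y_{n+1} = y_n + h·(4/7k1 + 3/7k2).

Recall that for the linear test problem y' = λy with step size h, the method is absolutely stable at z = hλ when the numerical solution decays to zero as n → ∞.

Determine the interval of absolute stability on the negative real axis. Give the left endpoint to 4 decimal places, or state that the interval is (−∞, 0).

With y'=λy (z=hλ):
  k1=λy_n ⇒ h·k1=z·y_n;  k2=λ(1+13/25z)y_n ⇒ h·k2=z(1+13/25z)y_n
  y_{n+1}/y_n = 1 + 4/7z + 3/7z(1+13/25z) = 1 + z + 39/175z²
  Hence R(z) = 1 + z + 39/175z².

Solve |R(x)|<1 on ℝ⁻.
x=-0.51: |R|=0.5480
R=1: x+39/175x²=0 ⇒ x=−175/39=-4.4872; min R=1−1/(4·39/175)=-0.1218>−1
Confirm numerically:
  x=-4.055: |R|=0.60945 <1
  x=-3.404: |R|=0.17829 <1
  x=-3.027: |R|=0.01498 <1
  x=-1.879: |R|=0.09217 <1
  x=-5.048: |R|=1.63091 >1
  x=-5.029: |R|=1.60724 >1
So |R|<1 on (-4.4872, 0).

(-4.4872, 0).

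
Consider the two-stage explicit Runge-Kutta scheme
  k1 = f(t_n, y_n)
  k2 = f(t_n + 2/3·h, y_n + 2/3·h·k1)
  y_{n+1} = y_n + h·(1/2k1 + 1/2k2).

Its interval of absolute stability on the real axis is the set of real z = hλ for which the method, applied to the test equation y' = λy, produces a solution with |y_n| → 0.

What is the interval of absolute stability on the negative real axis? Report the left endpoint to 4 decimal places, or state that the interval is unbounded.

On y'=λy, z=hλ:
  k1=λy_n ⇒ h·k1=z·y_n;  k2=λ(1+2/3z)y_n ⇒ h·k2=z(1+2/3z)y_n
  y_{n+1}/y_n = 1 + 1/2z + 1/2z(1+2/3z) = 1 + z + 1/3z²
  ⇒ R(z) = 1 + z + 1/3z².

Need |R(x)|<1, x<0.
x=-0.67: |R|=0.4796
R=1: x+1/3x²=0 ⇒ x=−3=-3.0000; min R=1−1/(4·1/3)=0.2500>−1
Confirm numerically:
  x=-2.862: |R|=0.86835 <1
  x=-2.234: |R|=0.42959 <1
  x=-1.673: |R|=0.25998 <1
  x=-3.518: |R|=1.60744 >1
  x=-3.345: |R|=1.38468 >1
So |R|<1 on (-3.0000, 0).

z∈(-3.0000,0).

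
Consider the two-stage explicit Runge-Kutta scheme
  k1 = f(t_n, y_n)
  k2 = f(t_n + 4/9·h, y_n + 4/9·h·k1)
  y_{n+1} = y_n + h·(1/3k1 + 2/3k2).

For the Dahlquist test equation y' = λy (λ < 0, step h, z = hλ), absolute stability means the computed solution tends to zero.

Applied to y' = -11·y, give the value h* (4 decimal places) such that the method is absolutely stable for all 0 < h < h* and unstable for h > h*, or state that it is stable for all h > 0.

(-3.3750,0); λ=-11 ⇒ h* = (27/8)/11 = 0.3068.

With y'=λy (z=hλ):
  k1=λy_n ⇒ h·k1=z·y_n;  k2=λ(1+4/9z)y_n ⇒ h·k2=z(1+4/9z)y_n
  y_{n+1}/y_n = 1 + 1/3z + 2/3z(1+4/9z) = 1 + z + 8/27z²
  R(z) = 1 + z + 8/27z².

Solve |R(x)|<1 on ℝ⁻.
x=-0.79: |R|=0.3949
R=1: x+8/27x²=0 ⇒ x=−27/8=-3.3750; min R=1−1/(4·8/27)=0.1562>−1
Confirm numerically:
  x=-3.206: |R|=0.83946 <1
  x=-2.774: |R|=0.50602 <1
  x=-2.409: |R|=0.31049 <1
  x=-3.726: |R|=1.38750 >1
  x=-3.630: |R|=1.27427 >1
  x=-3.607: |R|=1.24795 >1
Stable set (-3.3750, 0).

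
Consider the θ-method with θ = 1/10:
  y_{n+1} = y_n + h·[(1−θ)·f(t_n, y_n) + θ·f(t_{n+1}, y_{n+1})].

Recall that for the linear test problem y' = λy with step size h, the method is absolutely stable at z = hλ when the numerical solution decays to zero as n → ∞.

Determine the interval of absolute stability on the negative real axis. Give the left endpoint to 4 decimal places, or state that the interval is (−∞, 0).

With y'=λy (z=hλ):
  y_{n+1} = y_n + z·[9/10·y_n + 1/10·y_{n+1}] ⇒ (1 − 1/10z)y_{n+1} = (1 + 9/10z)y_n
  ⇒ R(z) = (1 + 9/10z)/(1 − 1/10z).

Need |R(x)|<1, x<0.
x=-1.42: |R|=0.2434
R=−1: 1+9/10x = −1+1/10x ⇒ -4/5x=2 ⇒ x=2/(-4/5)=-2.5000
Confirm numerically:
  x=-2.182: |R|=0.79117 <1
  x=-2.073: |R|=0.71705 <1
  x=-1.601: |R|=0.38005 <1
  x=-2.948: |R|=1.27680 >1
  x=-2.911: |R|=1.25467 >1
So |R|<1 on (-2.5000, 0).

(-2.5000, 0).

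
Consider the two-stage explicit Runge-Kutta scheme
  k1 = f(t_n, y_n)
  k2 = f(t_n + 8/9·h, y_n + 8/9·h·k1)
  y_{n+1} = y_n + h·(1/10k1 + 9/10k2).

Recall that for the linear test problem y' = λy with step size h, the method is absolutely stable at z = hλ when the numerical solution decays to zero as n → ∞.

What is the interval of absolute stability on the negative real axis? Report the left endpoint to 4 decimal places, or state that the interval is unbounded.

z∈(-1.2500,0).

Set f=λy, z=hλ:
  k1=λy_n ⇒ h·k1=z·y_n;  k2=λ(1+8/9z)y_n ⇒ h·k2=z(1+8/9z)y_n
  y_{n+1}/y_n = 1 + 1/10z + 9/10z(1+8/9z) = 1 + z + 4/5z²
  so R(z) = 1 + z + 4/5z².

Need |R(x)|<1, x<0.
x=-0.92: |R|=0.7571
R=1: x+4/5x²=0 ⇒ x=−5/4=-1.2500; min R=1−1/(4·4/5)=0.6875>−1
Confirm numerically:
  x=-1.194: |R|=0.94651 <1
  x=-1.188: |R|=0.94108 <1
  x=-0.630: |R|=0.68752 <1
  x=-1.611: |R|=1.46526 >1
  x=-1.591: |R|=1.43402 >1
  x=-1.505: |R|=1.30702 >1
Interval (-1.2500, 0).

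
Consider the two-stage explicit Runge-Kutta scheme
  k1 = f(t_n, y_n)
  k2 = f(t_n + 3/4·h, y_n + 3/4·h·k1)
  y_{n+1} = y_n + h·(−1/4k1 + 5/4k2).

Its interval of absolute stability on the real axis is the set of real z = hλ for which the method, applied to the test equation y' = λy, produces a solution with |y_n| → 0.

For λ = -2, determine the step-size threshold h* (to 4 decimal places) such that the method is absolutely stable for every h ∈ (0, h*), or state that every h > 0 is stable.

Set f=λy, z=hλ:
  k1=λy_n ⇒ h·k1=z·y_n;  k2=λ(1+3/4z)y_n ⇒ h·k2=z(1+3/4z)y_n
  y_{n+1}/y_n = 1 − 1/4z + 5/4z(1+3/4z) = 1 + z + 15/16z²
  ⇒ R(z) = 1 + z + 15/16z².

Find x<0 with |R(x)|<1.
x=-1.78: |R|=2.1904
R=1: x+15/16x²=0 ⇒ x=−16/15=-1.0667; min R=1−1/(4·15/16)=0.7333>−1
Confirm numerically:
  x=-0.632: |R|=0.74246 <1
  x=-0.545: |R|=0.73346 <1
  x=-0.462: |R|=0.73810 <1
  x=-1.327: |R|=1.32387 >1
  x=-1.103: |R|=1.03757 >1
  x=-1.089: |R|=1.02280 >1
Stable set (-1.0667, 0).

(-1.0667,0); λ=-2 ⇒ h* = (16/15)/2 = 0.5333.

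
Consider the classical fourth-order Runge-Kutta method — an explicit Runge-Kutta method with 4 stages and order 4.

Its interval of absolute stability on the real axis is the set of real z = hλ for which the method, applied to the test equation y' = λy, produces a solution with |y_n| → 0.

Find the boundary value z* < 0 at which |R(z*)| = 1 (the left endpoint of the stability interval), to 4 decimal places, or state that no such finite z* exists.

On y'=λy, z=hλ:
  order 4, 4-stage ⇒ R(z)=1+z+z^2/2+z^3/6+z^4/24
  (e.g. R(-0.89)=0.41470, |R|=0.41470)

Solve |R(x)|<1 on ℝ⁻.
x=-0.89: |R|=0.4147
|R(-2.03)|=0.3438 |R(-1.95)|=0.3179 |R(-1.19)|=0.3207
Bisect:
  x_lo=-3.3576 |R|=2.2661  x_hi=-0.2088 |R|=0.8116
  mid=-1.78322 |R|=0.28296 →hi
  mid=-2.57043 |R|=0.72152 →hi
  mid=-2.96403 |R|=1.30466 →lo
  mid=-2.76723 |R|=0.97310 →hi
  mid=-2.86563 |R|=1.12803 →lo
  mid=-2.81643 |R|=1.04797 →lo
  mid=-2.79183 |R|=1.00990 →lo
  mid=-2.77953 |R|=0.99134 →hi
  mid=-2.78568 |R|=1.00058 →lo
  mid=-2.78260 |R|=0.99595 →hi
  ...
  [-2.78529,-2.78510] ⇒ x*=-2.7853
Stable set (-2.7853, 0).

left endpoint -2.7853.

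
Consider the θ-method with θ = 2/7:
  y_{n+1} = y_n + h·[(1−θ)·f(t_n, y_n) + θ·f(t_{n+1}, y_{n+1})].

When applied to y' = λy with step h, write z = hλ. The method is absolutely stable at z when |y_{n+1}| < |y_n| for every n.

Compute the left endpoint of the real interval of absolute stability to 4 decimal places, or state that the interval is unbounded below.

left endpoint -4.6667.

Test eqn y'=λy, z=hλ:
  y_{n+1} = y_n + z·[5/7·y_n + 2/7·y_{n+1}] ⇒ (1 − 2/7z)y_{n+1} = (1 + 5/7z)y_n
  so R(z) = (1 + 5/7z)/(1 − 2/7z).

Need |R(x)|<1, x<0.
x=-0.36: |R|=0.6736
R=−1: 1+5/7x = −1+2/7x ⇒ -3/7x=2 ⇒ x=2/(-3/7)=-4.6667
Confirm numerically:
  x=-4.505: |R|=0.96971 <1
  x=-4.340: |R|=0.93750 <1
  x=-3.058: |R|=0.63205 <1
  x=-2.772: |R|=0.54688 <1
  x=-4.880: |R|=1.03819 >1
  x=-4.791: |R|=1.02249 >1
  x=-4.700: |R|=1.00610 >1
Stable set (-4.6667, 0).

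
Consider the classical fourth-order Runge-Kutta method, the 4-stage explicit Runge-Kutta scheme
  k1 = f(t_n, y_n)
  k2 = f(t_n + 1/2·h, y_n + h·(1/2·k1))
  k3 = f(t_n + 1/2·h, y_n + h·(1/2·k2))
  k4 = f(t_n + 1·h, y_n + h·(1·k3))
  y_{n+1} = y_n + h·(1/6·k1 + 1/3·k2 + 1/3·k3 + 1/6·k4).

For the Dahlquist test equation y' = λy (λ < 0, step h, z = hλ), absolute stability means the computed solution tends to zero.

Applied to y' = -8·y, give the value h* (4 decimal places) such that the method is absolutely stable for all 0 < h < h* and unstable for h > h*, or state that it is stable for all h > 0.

(-2.7853,0); λ=-8 ⇒ h* = 0.3482.

With y'=λy (z=hλ):
  order 4, 4-stage ⇒ R(z)=1+z+z^2/2+z^3/6+z^4/24
  (e.g. R(-0.39)=0.67713, |R|=0.67713)

Find x<0 with |R(x)|<1.
x=-0.39: |R|=0.6771
|R(-2.63)|=0.7900 |R(-2.54)|=0.6889 |R(-2.53)|=0.6786
Bisect:
  x_lo=-3.3546 |R|=2.2570  x_hi=-0.3476 |R|=0.7064
  mid=-1.85112 |R|=0.29426 →hi
  mid=-2.60288 |R|=0.75805 →hi
  mid=-2.97875 |R|=1.33307 →lo
  mid=-2.79082 |R|=1.00836 →lo
  mid=-2.69685 |R|=0.87464 →hi
  mid=-2.74383 |R|=0.93927 →hi
  mid=-2.76732 |R|=0.97324 →hi
  mid=-2.77907 |R|=0.99066 →hi
  ...
  [-2.78531,-2.78513] ⇒ x*=-2.7853
Interval (-2.7853, 0).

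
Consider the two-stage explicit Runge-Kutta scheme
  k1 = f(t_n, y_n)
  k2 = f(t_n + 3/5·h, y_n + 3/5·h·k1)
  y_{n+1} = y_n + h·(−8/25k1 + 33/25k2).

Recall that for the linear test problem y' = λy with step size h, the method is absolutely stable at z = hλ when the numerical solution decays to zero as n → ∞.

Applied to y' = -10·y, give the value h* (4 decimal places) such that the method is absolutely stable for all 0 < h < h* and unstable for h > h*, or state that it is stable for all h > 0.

(-1.2626,0); λ=-10 ⇒ h* = (125/99)/10 = 0.1263.

Set f=λy, z=hλ:
  k1=λy_n ⇒ h·k1=z·y_n;  k2=λ(1+3/5z)y_n ⇒ h·k2=z(1+3/5z)y_n
  y_{n+1}/y_n = 1 − 8/25z + 33/25z(1+3/5z) = 1 + z + 99/125z²
  R(z) = 1 + z + 99/125z².

Find x<0 with |R(x)|<1.
x=-1.74: |R|=1.6579
R=1: x+99/125x²=0 ⇒ x=−125/99=-1.2626; min R=1−1/(4·99/125)=0.6843>−1
Confirm numerically:
  x=-1.073: |R|=0.83885 <1
  x=-0.704: |R|=0.68853 <1
  x=-0.618: |R|=0.68448 <1
  x=-1.659: |R|=1.52081 >1
  x=-1.510: |R|=1.29584 >1
  x=-1.390: |R|=1.14022 >1
So |R|<1 on (-1.2626, 0).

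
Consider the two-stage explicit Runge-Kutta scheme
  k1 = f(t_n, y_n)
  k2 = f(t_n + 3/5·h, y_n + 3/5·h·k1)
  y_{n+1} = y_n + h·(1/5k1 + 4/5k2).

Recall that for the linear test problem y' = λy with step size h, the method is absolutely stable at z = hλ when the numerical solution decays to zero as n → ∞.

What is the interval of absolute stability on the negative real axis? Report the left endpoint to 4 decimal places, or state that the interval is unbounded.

z∈(-2.0833,0).

With y'=λy (z=hλ):
  k1=λy_n ⇒ h·k1=z·y_n;  k2=λ(1+3/5z)y_n ⇒ h·k2=z(1+3/5z)y_n
  y_{n+1}/y_n = 1 + 1/5z + 4/5z(1+3/5z) = 1 + z + 12/25z²
  ⇒ R(z) = 1 + z + 12/25z².

Need |R(x)|<1, x<0.
x=-0.84: |R|=0.4987
R=1: x+12/25x²=0 ⇒ x=−25/12=-2.0833; min R=1−1/(4·12/25)=0.4792>−1
Confirm numerically:
  x=-1.275: |R|=0.50530 <1
  x=-1.061: |R|=0.47935 <1
  x=-0.852: |R|=0.49643 <1
  x=-2.413: |R|=1.38183 >1
  x=-2.374: |R|=1.33122 >1
  x=-2.200: |R|=1.12320 >1
So |R|<1 on (-2.0833, 0).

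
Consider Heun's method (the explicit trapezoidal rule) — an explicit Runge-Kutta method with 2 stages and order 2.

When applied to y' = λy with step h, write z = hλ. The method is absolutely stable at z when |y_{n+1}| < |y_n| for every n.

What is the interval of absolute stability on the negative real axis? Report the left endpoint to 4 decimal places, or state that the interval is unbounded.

On y'=λy, z=hλ:
  order 2, 2-stage ⇒ R(z)=1+z+z^2/2
  (e.g. R(-1.09)=0.50405, |R|=0.50405)

Need |R(x)|<1, x<0.
x=-1.09: |R|=0.5040
|R(-2.32)|=1.3712 |R(-1.95)|=0.9512 |R(-1.52)|=0.6352
Bisect:
  x_lo=-2.5909 |R|=1.7655  x_hi=-0.3312 |R|=0.7237
  mid=-1.46105 |R|=0.60628 →hi
  mid=-2.02599 |R|=1.02633 →lo
  mid=-1.74352 |R|=0.77641 →hi
  mid=-1.88476 |R|=0.89140 →hi
  mid=-1.95537 |R|=0.95637 →hi
  mid=-1.99068 |R|=0.99073 →hi
  mid=-2.00834 |R|=1.00837 →lo
  ...
  [-2.00006,-1.99992] ⇒ x*=-2.0000
So |R|<1 on (-2.0000, 0).

z∈(-2.0000,0).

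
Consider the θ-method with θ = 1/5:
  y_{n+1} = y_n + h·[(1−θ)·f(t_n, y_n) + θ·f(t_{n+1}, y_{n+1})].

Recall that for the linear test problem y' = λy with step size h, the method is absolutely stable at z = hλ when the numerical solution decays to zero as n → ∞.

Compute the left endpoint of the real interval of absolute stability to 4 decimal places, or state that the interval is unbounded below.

With y'=λy (z=hλ):
  y_{n+1} = y_n + z·[4/5·y_n + 1/5·y_{n+1}] ⇒ (1 − 1/5z)y_{n+1} = (1 + 4/5z)y_n
  so R(z) = (1 + 4/5z)/(1 − 1/5z).

Need |R(x)|<1, x<0.
x=-0.76: |R|=0.3403
R=−1: 1+4/5x = −1+1/5x ⇒ -3/5x=2 ⇒ x=2/(-3/5)=-3.3333
Confirm numerically:
  x=-2.940: |R|=0.85139 <1
  x=-2.661: |R|=0.73672 <1
  x=-1.805: |R|=0.32623 <1
  x=-3.696: |R|=1.12511 >1
  x=-3.490: |R|=1.05536 >1
So |R|<1 on (-3.3333, 0).

left endpoint -3.3333.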